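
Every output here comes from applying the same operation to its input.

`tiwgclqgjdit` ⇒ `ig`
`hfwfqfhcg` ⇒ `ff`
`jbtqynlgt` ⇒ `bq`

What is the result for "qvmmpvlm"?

The transformation: keep every other character starting from the second (positions 2nd, 4th, 6th, ...), then keep only the first 2 characters.
Starting from "qvmmpvlm": after the first operation, "vmvm"; after the second, "vm".

vm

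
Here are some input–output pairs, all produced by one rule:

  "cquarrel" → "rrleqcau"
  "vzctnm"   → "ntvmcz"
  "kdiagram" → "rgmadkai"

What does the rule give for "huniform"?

ofmruhin

Rule — swap the front and back halves of the string, then swap each adjacent pair of characters (1↔2, 3↔4, ...).
"huniform" → "formhuni" → "ofmruhin".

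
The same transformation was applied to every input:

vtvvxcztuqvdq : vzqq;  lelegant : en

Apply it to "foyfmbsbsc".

What's happening: keep one character in every 3, starting at position 1 (positions 1st, 4th, 7th, ...), then delete the first character.
Starting from "foyfmbsbsc": after the first operation, "ffsc"; after the second, "fsc".

fsc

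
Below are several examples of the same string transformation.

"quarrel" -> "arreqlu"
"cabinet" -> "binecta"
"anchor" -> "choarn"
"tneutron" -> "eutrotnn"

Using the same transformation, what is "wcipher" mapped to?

iphewrc

Rule — swap the first and last characters, then move the first 2 characters to the end (rotate left by 2).
Working it through for "wcipher": intermediate "rciphew", final "iphewrc".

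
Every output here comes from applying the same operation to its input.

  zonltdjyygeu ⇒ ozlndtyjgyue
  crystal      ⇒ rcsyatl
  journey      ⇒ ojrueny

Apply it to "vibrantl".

In each case the input is transformed by: swap each adjacent pair of characters (1↔2, 3↔4, ...).
Applying that to "vibrantl" gives "ivrbnalt".

ivrbnalt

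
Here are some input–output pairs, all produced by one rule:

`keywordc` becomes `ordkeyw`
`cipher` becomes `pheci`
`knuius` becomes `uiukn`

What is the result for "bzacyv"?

What's happening: delete the last character, then move the last 3 characters to the front (rotate right by 3).
Applying that to "bzacyv" gives "acybz".

acybz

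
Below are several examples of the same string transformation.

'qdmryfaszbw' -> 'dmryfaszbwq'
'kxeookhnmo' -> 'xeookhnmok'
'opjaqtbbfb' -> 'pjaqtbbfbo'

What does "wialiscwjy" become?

ialiscwjyw

In each case the input is transformed by: move the first character to the end.
"wialiscwjy" → "ialiscwjyw".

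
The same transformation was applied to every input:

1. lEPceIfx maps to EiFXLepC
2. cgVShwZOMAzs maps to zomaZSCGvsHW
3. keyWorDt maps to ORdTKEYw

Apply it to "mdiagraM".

The transformation: flip the case of every letter, then swap the front and back halves of the string.
"mdiagraM" → "MDIAGRAm" → "GRAmMDIA".
(Check on "cgVShwZOMAzs": → "CGvsHWzomaZS" → "zomaZSCGvsHW" ✓)

GRAmMDIA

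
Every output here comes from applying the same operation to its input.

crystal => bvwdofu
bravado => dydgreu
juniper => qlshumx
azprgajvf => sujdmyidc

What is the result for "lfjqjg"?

mtmjoi

Looking at the pairs, the operation is to move the first 2 characters to the end (rotate left by 2), then shift every letter 3 places forward in the alphabet (wrapping around).
On "lfjqjg": the first step gives "jqjglf", and the second then gives "mtmjoi".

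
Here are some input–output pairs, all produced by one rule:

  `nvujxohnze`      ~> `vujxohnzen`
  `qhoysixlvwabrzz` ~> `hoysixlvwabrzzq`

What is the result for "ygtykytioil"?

Rule — move the first character to the end.
Doing the same to "ygtykytioil": "gtykytioily".

gtykytioily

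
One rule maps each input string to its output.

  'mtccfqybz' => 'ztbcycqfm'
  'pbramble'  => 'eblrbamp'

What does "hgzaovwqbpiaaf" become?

The transformation: take characters alternately from the front and the back (1st, last, 2nd, 2nd-last, ...), then move the first character to the end.
"hgzaovwqbpiaaf" → "hfgazaaiopvbwq" → "fgazaaiopvbwqh".

fgazaaiopvbwqh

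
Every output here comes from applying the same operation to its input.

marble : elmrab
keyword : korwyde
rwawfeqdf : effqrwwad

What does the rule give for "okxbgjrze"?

gjkorxzbe

Each output is the input with this applied: sort the characters into alphabetical order, then move the first 2 characters to the end (rotate left by 2).
Working it through for "okxbgjrze": intermediate "begjkorxz", final "gjkorxzbe".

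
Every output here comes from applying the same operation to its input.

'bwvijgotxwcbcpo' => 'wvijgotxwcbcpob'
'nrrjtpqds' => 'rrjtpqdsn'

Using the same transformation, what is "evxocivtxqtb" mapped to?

vxocivtxqtbe

In each case the input is transformed by: move the first character to the end.
Applying that to "evxocivtxqtb" gives "vxocivtxqtbe".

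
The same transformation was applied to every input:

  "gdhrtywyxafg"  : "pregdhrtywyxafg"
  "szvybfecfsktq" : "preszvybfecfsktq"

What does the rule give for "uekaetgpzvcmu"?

Rule — prepend "pre".
For "uekaetgpzvcmu" the result is "preuekaetgpzvcmu".

preuekaetgpzvcmu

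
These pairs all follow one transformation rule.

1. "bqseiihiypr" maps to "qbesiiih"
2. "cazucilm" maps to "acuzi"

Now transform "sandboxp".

What's happening: swap each adjacent pair of characters (1↔2, 3↔4, ...), then delete the last 3 characters.
Working it through for "sandboxp": intermediate "asdnobpx", final "asdno".
(Check on "cazucilm": → "acuzicml" → "acuzi" ✓)

asdno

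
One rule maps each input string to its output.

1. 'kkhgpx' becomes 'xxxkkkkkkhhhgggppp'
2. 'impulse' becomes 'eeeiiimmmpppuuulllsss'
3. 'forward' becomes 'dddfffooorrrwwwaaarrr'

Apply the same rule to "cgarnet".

What's happening: move the last character to the front, then repeat every character 3 times.
So "cgarnet" becomes "tttcccgggaaarrrnnneee".

tttcccgggaaarrrnnneee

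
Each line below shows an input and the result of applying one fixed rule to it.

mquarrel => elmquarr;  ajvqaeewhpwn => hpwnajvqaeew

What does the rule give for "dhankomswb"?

Looking at the pairs, the operation is to swap the front and back halves of the string, then move the first 2 characters to the end (rotate left by 2).
For "dhankomswb", step one produces "omswbdhank"; step two turns that into "swbdhankom".

swbdhankom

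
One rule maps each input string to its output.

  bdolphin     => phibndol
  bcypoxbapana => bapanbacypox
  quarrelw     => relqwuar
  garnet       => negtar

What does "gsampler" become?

plegrsam

The transformation: swap the first and last characters, then swap the front and back halves of the string.
For "gsampler", step one produces "rsampleg"; step two turns that into "plegrsam".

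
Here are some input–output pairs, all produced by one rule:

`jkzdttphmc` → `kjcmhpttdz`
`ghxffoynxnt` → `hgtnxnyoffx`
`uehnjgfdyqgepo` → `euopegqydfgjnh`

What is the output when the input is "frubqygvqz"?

Each output is the input with this applied: reverse the string, then move the last 2 characters to the front (rotate right by 2).
On "frubqygvqz": the first step gives "zqvgyqburf", and the second then gives "rfzqvgyqbu".

rfzqvgyqbu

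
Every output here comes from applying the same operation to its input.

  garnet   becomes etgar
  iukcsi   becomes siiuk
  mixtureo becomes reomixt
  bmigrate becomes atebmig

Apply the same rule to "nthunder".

The transformation: swap the front and back halves of the string, then delete the first character.
Doing the same to "nthunder": "dernthu".

dernthu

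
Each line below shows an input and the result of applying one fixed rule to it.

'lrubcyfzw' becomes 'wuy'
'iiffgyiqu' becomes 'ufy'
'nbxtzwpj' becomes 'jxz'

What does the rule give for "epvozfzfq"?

qvf

What's happening: take characters alternately from the front and the back (1st, last, 2nd, 2nd-last, ...), then keep one character in every 3, starting at position 2 (positions 2nd, 5th, 8th, ...).
Applying both steps to "epvozfzfq": "eqpfvzofz", then "qvf".
(Check on "iiffgyiqu": → "iuiqfifyg" → "ufy" ✓)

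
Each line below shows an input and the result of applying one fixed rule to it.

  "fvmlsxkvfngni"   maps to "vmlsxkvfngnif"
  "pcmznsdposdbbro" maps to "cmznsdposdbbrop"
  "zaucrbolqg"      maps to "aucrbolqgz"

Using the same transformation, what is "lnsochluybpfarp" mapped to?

nsochluybpfarpl

Each output is the input with this applied: move the first character to the end.
Doing the same to "lnsochluybpfarp": "nsochluybpfarpl".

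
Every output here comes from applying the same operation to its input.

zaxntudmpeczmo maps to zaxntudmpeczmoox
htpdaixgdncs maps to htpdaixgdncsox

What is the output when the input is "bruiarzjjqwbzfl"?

bruiarzjjqwbzflox

The pattern: append "ox".
On "bruiarzjjqwbzfl" that produces "bruiarzjjqwbzflox".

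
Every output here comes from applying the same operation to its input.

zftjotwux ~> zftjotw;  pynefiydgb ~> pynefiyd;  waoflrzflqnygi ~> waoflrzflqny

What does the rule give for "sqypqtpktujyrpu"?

The transformation: delete the last 2 characters.
Doing the same to "sqypqtpktujyrpu": "sqypqtpktujyr".

sqypqtpktujyr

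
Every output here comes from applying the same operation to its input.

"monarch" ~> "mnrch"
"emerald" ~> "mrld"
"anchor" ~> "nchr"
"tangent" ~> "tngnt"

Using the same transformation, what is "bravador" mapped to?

What's happening: remove every vowel.
On "bravador" that produces "brvdr".

brvdr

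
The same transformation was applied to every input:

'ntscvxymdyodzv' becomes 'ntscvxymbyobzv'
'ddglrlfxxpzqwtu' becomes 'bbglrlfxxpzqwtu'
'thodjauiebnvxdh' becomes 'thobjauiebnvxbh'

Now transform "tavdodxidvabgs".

tavbobxibvabgs

Each output is the input with this applied: replace every "d" with "b".
So "tavdodxidvabgs" becomes "tavbobxibvabgs".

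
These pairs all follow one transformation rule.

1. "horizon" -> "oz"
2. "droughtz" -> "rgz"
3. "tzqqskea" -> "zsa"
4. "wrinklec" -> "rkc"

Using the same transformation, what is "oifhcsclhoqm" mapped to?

Looking at the pairs, the operation is to keep one character in every 3, starting at position 2 (positions 2nd, 5th, 8th, ...).
Doing the same to "oifhcsclhoqm": "iclq".

iclq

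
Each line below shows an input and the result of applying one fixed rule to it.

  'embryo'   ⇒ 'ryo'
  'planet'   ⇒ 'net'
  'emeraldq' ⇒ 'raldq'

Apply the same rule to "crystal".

stal

Looking at the pairs, the operation is to delete the first 3 characters.
For "crystal" the result is "stal".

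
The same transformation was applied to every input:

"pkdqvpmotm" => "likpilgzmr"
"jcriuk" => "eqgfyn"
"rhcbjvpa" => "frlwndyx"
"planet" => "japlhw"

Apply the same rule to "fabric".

Looking at the pairs, the operation is to swap the front and back halves of the string, then shift every letter 4 places backward in the alphabet (wrapping around).
Starting from "fabric": after the first operation, "ricfab"; after the second, "neybwx".

neybwx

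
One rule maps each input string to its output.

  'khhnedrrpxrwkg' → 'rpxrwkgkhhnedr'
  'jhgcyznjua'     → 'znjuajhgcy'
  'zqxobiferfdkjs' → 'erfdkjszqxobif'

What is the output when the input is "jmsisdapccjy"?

apccjyjmsisd

What's happening: swap the front and back halves of the string.
"jmsisdapccjy" → "apccjyjmsisd".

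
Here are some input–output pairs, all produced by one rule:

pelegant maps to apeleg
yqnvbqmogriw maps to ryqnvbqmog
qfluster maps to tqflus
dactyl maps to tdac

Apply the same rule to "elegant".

aeleg

Rule — delete the last 2 characters, then move the last character to the front.
On "elegant" that produces "aeleg".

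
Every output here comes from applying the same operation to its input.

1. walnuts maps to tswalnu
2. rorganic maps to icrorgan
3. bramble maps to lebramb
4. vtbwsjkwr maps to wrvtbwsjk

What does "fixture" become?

In each case the input is transformed by: move the last 2 characters to the front (rotate right by 2).
Applying that to "fixture" gives "refixtu".

refixtu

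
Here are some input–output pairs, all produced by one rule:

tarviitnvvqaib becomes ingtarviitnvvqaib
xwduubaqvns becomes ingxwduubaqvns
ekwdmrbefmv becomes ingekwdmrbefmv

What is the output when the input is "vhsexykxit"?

In each case the input is transformed by: prepend "ing".
"vhsexykxit" → "ingvhsexykxit".

ingvhsexykxit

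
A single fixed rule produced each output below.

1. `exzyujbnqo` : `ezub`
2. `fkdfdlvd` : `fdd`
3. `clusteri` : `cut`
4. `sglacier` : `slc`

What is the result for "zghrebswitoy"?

Each output is the input with this applied: delete the last 3 characters, then keep every other character starting from the first (positions 1st, 3rd, 5th, ...).
For "zghrebswitoy" the result is "zhesi".

zhesi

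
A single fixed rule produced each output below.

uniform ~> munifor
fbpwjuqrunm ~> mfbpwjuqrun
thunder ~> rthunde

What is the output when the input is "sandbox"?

In each case the input is transformed by: move the last character to the front.
So "sandbox" becomes "xsandbo".

xsandbo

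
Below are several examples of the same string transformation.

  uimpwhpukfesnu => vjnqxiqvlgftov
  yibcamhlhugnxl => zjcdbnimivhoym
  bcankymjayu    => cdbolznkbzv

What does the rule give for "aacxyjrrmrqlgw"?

Rule — shift every letter 1 place forward in the alphabet (wrapping around).
Applying that to "aacxyjrrmrqlgw" gives "bbdyzkssnsrmhx".

bbdyzkssnsrmhx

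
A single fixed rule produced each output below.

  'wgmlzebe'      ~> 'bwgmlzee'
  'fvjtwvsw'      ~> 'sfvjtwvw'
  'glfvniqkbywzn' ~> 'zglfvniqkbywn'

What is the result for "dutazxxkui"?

udutazxxki

In each case the input is transformed by: move the last character to the front, then swap the first and last characters.
Working it through for "dutazxxkui": intermediate "idutazxxku", final "udutazxxki".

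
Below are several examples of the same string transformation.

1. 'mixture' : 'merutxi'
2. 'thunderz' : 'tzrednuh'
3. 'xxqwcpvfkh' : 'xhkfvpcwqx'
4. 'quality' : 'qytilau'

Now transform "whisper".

wrepsih

The transformation: move the first character to the end, then reverse the string.
On "whisper": the first step gives "hisperw", and the second then gives "wrepsih".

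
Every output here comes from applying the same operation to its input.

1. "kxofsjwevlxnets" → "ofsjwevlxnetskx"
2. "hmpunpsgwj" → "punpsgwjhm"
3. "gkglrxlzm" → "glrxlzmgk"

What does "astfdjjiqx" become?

Looking at the pairs, the operation is to move the first 2 characters to the end (rotate left by 2).
Doing the same to "astfdjjiqx": "tfdjjiqxas".

tfdjjiqxas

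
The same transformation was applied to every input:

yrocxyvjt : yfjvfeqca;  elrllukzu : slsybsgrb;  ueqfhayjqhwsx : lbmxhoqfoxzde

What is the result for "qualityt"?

bxshapaf

The pattern: shift every letter 7 places forward in the alphabet (wrapping around), then swap each adjacent pair of characters (1↔2, 3↔4, ...).
Starting from "qualityt": after the first operation, "xbhspafa"; after the second, "bxshapaf".
(Check on "elrllukzu": → "lsyssbrgb" → "slsybsgrb" ✓)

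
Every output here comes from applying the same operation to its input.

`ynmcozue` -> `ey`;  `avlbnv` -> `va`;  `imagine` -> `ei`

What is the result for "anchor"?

ra

Looking at the pairs, the operation is to move the last character to the front, then keep only the first 2 characters.
Applying both steps to "anchor": "rancho", then "ra".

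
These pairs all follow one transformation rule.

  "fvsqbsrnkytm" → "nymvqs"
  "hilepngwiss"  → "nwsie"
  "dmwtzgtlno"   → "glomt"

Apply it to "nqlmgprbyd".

pbdqm

Rule — keep every other character starting from the second (positions 2nd, 4th, 6th, ...), then move the last 3 characters to the front (rotate right by 3).
On "nqlmgprbyd" that produces "pbdqm".
(Check on "dmwtzgtlno": → "mtglo" → "glomt" ✓)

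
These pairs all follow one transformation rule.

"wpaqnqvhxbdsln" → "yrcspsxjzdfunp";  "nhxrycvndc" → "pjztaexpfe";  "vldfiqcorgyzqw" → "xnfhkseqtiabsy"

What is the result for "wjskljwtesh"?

ylumnlyvguj

What's happening: shift every letter 2 places forward in the alphabet (wrapping around).
So "wjskljwtesh" becomes "ylumnlyvguj".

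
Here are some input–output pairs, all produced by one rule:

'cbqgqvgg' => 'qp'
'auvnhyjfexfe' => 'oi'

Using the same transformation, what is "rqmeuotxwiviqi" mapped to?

fe

In each case the input is transformed by: shift every letter 12 places backward in the alphabet (wrapping around), then keep only the first 2 characters.
"rqmeuotxwiviqi" → "feasichlkwjwew" → "fe".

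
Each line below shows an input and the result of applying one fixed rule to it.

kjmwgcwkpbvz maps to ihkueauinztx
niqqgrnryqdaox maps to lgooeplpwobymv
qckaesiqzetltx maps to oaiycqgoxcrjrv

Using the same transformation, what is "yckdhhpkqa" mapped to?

waibffnioy

The rule is to shift every letter 2 places backward in the alphabet (wrapping around).
On "yckdhhpkqa" that produces "waibffnioy".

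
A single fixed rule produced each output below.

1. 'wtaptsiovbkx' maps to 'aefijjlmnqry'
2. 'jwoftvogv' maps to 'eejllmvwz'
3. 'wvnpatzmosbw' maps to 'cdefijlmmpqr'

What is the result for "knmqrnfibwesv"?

Rule — shift every letter 10 places backward in the alphabet (wrapping around), then sort the characters into alphabetical order.
Doing the same to "knmqrnfibwesv": "acddghilmruvy".
(Check on "jwoftvogv": → "zmevjlewl" → "eejllmvwz" ✓)

acddghilmruvy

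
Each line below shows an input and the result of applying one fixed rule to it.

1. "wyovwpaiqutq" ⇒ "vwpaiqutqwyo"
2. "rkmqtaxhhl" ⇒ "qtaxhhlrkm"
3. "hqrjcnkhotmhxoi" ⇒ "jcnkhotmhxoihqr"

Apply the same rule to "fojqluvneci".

Each output is the input with this applied: move the first 3 characters to the end (rotate left by 3).
Doing the same to "fojqluvneci": "qluvnecifoj".

qluvnecifoj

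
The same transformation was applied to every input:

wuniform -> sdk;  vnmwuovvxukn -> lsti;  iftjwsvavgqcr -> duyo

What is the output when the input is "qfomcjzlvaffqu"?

dajds

Rule — keep one character in every 3, starting at position 2 (positions 2nd, 5th, 8th, ...), then shift every letter 2 places backward in the alphabet (wrapping around).
On "qfomcjzlvaffqu": the first step gives "fclfu", and the second then gives "dajds".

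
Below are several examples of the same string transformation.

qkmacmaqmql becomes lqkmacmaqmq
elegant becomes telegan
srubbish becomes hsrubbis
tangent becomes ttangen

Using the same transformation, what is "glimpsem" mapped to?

What's happening: move the last character to the front.
For "glimpsem" the result is "mglimpse".

mglimpse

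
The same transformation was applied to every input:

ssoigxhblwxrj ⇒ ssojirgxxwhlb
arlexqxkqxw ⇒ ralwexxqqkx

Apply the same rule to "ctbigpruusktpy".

tcbyipgtpkrsuu

What's happening: move the first character to the end, then take characters alternately from the front and the back (1st, last, 2nd, 2nd-last, ...).
"ctbigpruusktpy" → "tbigpruusktpyc" → "tcbyipgtpkrsuu".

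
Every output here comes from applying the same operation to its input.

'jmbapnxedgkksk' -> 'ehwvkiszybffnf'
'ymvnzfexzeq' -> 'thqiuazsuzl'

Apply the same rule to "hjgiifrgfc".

The rule is to shift every letter 5 places backward in the alphabet (wrapping around).
On "hjgiifrgfc" that produces "cebddambax".

cebddambax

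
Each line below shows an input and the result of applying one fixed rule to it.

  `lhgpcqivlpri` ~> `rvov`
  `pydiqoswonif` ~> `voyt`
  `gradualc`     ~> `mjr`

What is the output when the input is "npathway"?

Looking at the pairs, the operation is to shift every letter 6 places forward in the alphabet (wrapping around), then keep one character in every 3, starting at position 1 (positions 1st, 4th, 7th, ...).
On "npathway": the first step gives "tvgzncge", and the second then gives "tzg".

tzg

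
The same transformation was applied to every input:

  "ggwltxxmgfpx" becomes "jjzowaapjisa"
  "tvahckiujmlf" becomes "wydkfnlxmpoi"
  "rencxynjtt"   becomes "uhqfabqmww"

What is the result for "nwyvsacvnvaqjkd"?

qzbyvdfyqydtmng

Rule — shift every letter 3 places forward in the alphabet (wrapping around).
"nwyvsacvnvaqjkd" → "qzbyvdfyqydtmng".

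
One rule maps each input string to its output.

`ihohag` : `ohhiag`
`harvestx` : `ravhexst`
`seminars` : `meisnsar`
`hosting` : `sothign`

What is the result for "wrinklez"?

What's happening: move the first 2 characters to the end (rotate left by 2), then take characters alternately from the front and the back (1st, last, 2nd, 2nd-last, ...).
Doing the same to "wrinklez": "irnwkzle".
(Check on "seminars": → "minarsse" → "meisnsar" ✓)

irnwkzle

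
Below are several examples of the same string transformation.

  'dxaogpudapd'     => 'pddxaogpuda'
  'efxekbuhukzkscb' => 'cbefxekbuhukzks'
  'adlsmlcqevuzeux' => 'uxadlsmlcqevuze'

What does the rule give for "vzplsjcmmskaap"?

apvzplsjcmmska

What's happening: move the last 2 characters to the front (rotate right by 2).
For "vzplsjcmmskaap" the result is "apvzplsjcmmska".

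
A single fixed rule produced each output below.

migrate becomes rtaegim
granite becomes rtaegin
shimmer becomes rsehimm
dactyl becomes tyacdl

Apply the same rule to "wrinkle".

rweikln

Rule — sort the characters into alphabetical order, then move the last 2 characters to the front (rotate right by 2).
For "wrinkle" the result is "rweikln".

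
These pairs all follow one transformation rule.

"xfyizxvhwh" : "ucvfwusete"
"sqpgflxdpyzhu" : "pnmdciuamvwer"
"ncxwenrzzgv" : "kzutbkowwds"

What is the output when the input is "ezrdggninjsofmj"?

In each case the input is transformed by: shift every letter 3 places backward in the alphabet (wrapping around).
Applying that to "ezrdggninjsofmj" gives "bwoaddkfkgplcjg".

bwoaddkfkgplcjg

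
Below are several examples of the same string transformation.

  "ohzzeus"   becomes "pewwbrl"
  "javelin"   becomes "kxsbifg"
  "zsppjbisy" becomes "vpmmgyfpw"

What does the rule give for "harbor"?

oxoyle

The transformation: shift every letter 3 places backward in the alphabet (wrapping around), then swap the first and last characters.
Starting from "harbor": after the first operation, "exoylo"; after the second, "oxoyle".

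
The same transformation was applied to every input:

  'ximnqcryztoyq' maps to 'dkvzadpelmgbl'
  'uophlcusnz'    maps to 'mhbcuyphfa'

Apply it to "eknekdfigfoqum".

zrxarxqsvtsbdh

Each output is the input with this applied: move the last character to the front, then shift every letter 13 places forward in the alphabet (wrapping around) — i.e. ROT13.
Applying both steps to "eknekdfigfoqum": "meknekdfigfoqu", then "zrxarxqsvtsbdh".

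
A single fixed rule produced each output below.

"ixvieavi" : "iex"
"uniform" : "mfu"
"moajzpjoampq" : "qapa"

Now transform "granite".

eng

What's happening: reverse the string, then keep one character in every 3, starting at position 1 (positions 1st, 4th, 7th, ...).
For "granite", step one produces "etinarg"; step two turns that into "eng".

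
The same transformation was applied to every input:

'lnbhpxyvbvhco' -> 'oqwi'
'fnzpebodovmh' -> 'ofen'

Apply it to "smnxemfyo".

Each output is the input with this applied: shift every letter 1 place forward in the alphabet (wrapping around), then keep one character in every 3, starting at position 2 (positions 2nd, 5th, 8th, ...).
On "smnxemfyo": the first step gives "tnoyfngzp", and the second then gives "nfz".

nfz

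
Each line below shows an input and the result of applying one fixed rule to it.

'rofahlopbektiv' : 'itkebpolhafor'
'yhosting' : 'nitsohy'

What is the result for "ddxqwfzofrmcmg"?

What's happening: delete the last character, then reverse the string.
Working it through for "ddxqwfzofrmcmg": intermediate "ddxqwfzofrmcm", final "mcmrfozfwqxdd".

mcmrfozfwqxdd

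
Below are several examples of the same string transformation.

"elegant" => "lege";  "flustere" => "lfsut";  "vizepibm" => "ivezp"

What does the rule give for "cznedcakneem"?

The pattern: delete the last 3 characters, then swap each adjacent pair of characters (1↔2, 3↔4, ...).
"cznedcakneem" → "cznedcakn" → "zcencdkan".

zcencdkan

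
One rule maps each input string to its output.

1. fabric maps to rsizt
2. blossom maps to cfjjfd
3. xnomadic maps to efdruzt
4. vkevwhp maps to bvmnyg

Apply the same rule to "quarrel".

In each case the input is transformed by: delete the first character, then shift every letter 9 places backward in the alphabet (wrapping around).
Applying both steps to "quarrel": "uarrel", then "lriivc".

lriivc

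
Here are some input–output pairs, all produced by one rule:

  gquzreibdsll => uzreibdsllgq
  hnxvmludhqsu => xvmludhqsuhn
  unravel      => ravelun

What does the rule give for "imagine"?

agineim

Each output is the input with this applied: move the first 2 characters to the end (rotate left by 2).
On "imagine" that produces "agineim".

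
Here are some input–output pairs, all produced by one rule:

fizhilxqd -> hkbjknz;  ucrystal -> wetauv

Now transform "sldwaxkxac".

unfyczmz

Looking at the pairs, the operation is to delete the last 2 characters, then shift every letter 2 places forward in the alphabet (wrapping around).
"sldwaxkxac" → "sldwaxkx" → "unfyczmz".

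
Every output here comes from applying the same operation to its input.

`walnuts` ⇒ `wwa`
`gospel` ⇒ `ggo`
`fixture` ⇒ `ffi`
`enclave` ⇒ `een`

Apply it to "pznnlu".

ppz

The pattern: double every character, then keep only the first 3 characters.
For "pznnlu", step one produces "ppzznnnnlluu"; step two turns that into "ppz".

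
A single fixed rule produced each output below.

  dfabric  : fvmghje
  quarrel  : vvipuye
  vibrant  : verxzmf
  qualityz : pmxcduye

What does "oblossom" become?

swwsqsfp

Looking at the pairs, the operation is to shift every letter 4 places forward in the alphabet (wrapping around), then move the first 3 characters to the end (rotate left by 3).
For "oblossom", step one produces "sfpswwsq"; step two turns that into "swwsqsfp".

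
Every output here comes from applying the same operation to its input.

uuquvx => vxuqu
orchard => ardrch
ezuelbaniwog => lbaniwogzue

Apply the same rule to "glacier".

Looking at the pairs, the operation is to delete the first character, then move the first 3 characters to the end (rotate left by 3).
Starting from "glacier": after the first operation, "lacier"; after the second, "ierlac".

ierlac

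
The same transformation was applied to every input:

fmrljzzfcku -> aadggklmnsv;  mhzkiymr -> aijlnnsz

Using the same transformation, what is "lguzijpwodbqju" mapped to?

acehjkkmpqrvvx

The pattern: shift every letter 1 place forward in the alphabet (wrapping around), then sort the characters into alphabetical order.
Starting from "lguzijpwodbqju": after the first operation, "mhvajkqxpecrkv"; after the second, "acehjkkmpqrvvx".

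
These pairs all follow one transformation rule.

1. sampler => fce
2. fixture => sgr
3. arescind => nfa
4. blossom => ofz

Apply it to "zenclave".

The rule is to keep one character in every 3, starting at position 1 (positions 1st, 4th, 7th, ...), then shift every letter 13 places forward in the alphabet (wrapping around) — i.e. ROT13.
Working it through for "zenclave": intermediate "zcv", final "mpi".
(Check on "blossom": → "bsm" → "ofz" ✓)

mpi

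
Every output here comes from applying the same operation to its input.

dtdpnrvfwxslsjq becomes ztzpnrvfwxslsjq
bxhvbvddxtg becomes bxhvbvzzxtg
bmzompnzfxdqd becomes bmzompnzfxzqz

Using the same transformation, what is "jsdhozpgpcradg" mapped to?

jszhozpgpcrazg

What's happening: replace every "d" with "z".
Doing the same to "jsdhozpgpcradg": "jszhozpgpcrazg".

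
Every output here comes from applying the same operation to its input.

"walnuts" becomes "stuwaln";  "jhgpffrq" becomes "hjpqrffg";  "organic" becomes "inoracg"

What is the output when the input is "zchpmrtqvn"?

Looking at the pairs, the operation is to sort the characters into alphabetical order, then move the first 3 characters to the end (rotate left by 3).
On "zchpmrtqvn": the first step gives "chmnpqrtvz", and the second then gives "npqrtvzchm".

npqrtvzchm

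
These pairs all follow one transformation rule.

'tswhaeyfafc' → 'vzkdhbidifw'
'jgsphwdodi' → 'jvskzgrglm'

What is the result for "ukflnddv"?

nioqggyx

Looking at the pairs, the operation is to move the first character to the end, then shift every letter 3 places forward in the alphabet (wrapping around).
For "ukflnddv", step one produces "kflnddvu"; step two turns that into "nioqggyx".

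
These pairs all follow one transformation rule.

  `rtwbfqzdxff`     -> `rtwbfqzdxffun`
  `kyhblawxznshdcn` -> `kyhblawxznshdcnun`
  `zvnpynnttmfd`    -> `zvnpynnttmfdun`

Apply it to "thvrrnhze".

thvrrnhzeun

Each output is the input with this applied: append "un".
"thvrrnhze" → "thvrrnhzeun".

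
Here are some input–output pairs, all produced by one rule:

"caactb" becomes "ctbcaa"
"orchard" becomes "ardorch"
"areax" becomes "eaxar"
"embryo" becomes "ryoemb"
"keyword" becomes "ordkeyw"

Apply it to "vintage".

agevint

In each case the input is transformed by: move the last 3 characters to the front (rotate right by 3).
So "vintage" becomes "agevint".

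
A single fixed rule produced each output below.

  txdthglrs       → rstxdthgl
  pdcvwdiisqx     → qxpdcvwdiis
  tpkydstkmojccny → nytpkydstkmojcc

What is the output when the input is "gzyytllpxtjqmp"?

mpgzyytllpxtjq

The transformation: move the last 2 characters to the front (rotate right by 2).
Doing the same to "gzyytllpxtjqmp": "mpgzyytllpxtjq".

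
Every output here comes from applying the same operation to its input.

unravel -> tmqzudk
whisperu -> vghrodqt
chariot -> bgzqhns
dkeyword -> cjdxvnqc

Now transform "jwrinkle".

ivqhmjkd

What's happening: shift every letter 1 place backward in the alphabet (wrapping around).
Doing the same to "jwrinkle": "ivqhmjkd".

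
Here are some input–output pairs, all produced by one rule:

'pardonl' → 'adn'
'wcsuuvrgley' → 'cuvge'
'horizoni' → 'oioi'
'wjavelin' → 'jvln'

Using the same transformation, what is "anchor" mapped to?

nhr

The transformation: keep every other character starting from the second (positions 2nd, 4th, 6th, ...).
On "anchor" that produces "nhr".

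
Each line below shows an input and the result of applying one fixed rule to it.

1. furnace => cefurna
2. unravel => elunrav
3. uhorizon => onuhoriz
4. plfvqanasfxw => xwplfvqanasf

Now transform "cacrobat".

atcacrob

Looking at the pairs, the operation is to move the last 2 characters to the front (rotate right by 2).
On "cacrobat" that produces "atcacrob".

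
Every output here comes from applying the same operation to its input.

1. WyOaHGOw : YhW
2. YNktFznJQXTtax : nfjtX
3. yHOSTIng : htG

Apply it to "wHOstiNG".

hTg

Rule — keep one character in every 3, starting at position 2 (positions 2nd, 5th, 8th, ...), then flip the case of every letter.
"wHOstiNG" → "hTg".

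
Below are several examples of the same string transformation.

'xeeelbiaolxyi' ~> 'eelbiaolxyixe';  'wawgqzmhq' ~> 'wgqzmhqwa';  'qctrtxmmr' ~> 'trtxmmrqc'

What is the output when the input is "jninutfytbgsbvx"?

Rule — move the first 2 characters to the end (rotate left by 2).
For "jninutfytbgsbvx" the result is "inutfytbgsbvxjn".

inutfytbgsbvxjn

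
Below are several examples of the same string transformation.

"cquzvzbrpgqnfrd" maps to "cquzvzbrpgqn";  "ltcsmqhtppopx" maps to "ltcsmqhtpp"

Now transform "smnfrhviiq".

smnfrhv

The rule is to delete the last 3 characters.
On "smnfrhviiq" that produces "smnfrhv".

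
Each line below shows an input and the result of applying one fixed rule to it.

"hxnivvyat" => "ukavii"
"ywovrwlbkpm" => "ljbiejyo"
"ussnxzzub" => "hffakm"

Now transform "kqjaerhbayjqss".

The transformation: delete the last 3 characters, then shift every letter 13 places forward in the alphabet (wrapping around) — i.e. ROT13.
For "kqjaerhbayjqss" the result is "xdwnreuonlw".

xdwnreuonlw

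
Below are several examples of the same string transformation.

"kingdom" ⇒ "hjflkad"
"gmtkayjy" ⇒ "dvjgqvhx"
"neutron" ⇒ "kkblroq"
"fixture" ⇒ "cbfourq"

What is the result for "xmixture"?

ubjofruq

Looking at the pairs, the operation is to take characters alternately from the front and the back (1st, last, 2nd, 2nd-last, ...), then shift every letter 3 places backward in the alphabet (wrapping around).
On "xmixture" that produces "ubjofruq".
(Check on "kingdom": → "kmiondg" → "hjflkad" ✓)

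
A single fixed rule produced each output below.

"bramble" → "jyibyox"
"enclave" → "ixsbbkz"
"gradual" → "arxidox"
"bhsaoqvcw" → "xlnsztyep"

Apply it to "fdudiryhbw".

afoveytcar

Looking at the pairs, the operation is to shift every letter 3 places backward in the alphabet (wrapping around), then move the first 3 characters to the end (rotate left by 3).
Starting from "fdudiryhbw": after the first operation, "carafoveyt"; after the second, "afoveytcar".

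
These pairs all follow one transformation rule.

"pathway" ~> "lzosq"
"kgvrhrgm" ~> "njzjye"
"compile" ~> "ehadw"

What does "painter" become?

aflwj

Rule — delete the first 2 characters, then shift every letter 8 places backward in the alphabet (wrapping around).
"painter" → "inter" → "aflwj".
(Check on "pathway": → "thway" → "lzosq" ✓)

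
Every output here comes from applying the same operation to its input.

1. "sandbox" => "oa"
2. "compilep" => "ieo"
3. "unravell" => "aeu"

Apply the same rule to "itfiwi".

iii

The pattern: move the first 3 characters to the end (rotate left by 3), then keep only the vowels.
"itfiwi" → "iwiitf" → "iii".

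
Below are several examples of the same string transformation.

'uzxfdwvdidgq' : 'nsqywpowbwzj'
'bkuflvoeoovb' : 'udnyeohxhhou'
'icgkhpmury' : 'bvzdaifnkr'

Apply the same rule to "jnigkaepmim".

cgbzdtxifbf

Rule — shift every letter 7 places backward in the alphabet (wrapping around).
On "jnigkaepmim" that produces "cgbzdtxifbf".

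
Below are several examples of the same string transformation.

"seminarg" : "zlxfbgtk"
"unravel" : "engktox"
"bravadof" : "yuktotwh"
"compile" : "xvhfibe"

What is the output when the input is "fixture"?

Looking at the pairs, the operation is to shift every letter 7 places backward in the alphabet (wrapping around), then move the last character to the front.
"fixture" → "ybqmnkx" → "xybqmnk".
(Check on "bravadof": → "uktotwhy" → "yuktotwh" ✓)

xybqmnk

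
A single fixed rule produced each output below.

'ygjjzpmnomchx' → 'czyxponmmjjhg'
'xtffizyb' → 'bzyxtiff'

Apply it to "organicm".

aronmigc

In each case the input is transformed by: sort the characters into reverse alphabetical order, then move the last character to the front.
"organicm" → "ronmigca" → "aronmigc".
(Check on "ygjjzpmnomchx": → "zyxponmmjjhgc" → "czyxponmmjjhg" ✓)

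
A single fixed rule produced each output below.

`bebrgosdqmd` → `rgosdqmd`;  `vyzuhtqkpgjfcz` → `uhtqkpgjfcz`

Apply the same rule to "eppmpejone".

In each case the input is transformed by: delete the first 3 characters.
Doing the same to "eppmpejone": "mpejone".

mpejone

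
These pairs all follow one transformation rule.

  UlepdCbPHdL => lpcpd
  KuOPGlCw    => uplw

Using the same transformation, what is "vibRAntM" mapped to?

Rule — keep every other character starting from the second (positions 2nd, 4th, 6th, ...), then convert every letter to lowercase.
Starting from "vibRAntM": after the first operation, "iRnM"; after the second, "irnm".

irnm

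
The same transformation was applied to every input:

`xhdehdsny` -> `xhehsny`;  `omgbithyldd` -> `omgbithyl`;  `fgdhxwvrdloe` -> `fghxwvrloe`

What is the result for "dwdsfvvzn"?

The rule is to remove every "d".
Applying that to "dwdsfvvzn" gives "wsfvvzn".

wsfvvzn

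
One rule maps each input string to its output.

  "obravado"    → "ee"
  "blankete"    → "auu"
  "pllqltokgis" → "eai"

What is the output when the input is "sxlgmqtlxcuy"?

io

The rule is to shift every letter 10 places backward in the alphabet (wrapping around), then keep only the vowels.
"sxlgmqtlxcuy" → "inbwcgjbnsko" → "io".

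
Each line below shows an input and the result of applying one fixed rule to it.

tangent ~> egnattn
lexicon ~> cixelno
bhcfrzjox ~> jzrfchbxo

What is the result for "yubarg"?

abuygr

Each output is the input with this applied: move the last 2 characters to the front (rotate right by 2), then reverse the string.
On "yubarg": the first step gives "rgyuba", and the second then gives "abuygr".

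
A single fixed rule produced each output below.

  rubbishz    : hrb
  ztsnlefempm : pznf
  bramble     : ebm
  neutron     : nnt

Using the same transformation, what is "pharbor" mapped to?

rpr

The pattern: keep one character in every 3, starting at position 1 (positions 1st, 4th, 7th, ...), then move the last character to the front.
"pharbor" → "prr" → "rpr".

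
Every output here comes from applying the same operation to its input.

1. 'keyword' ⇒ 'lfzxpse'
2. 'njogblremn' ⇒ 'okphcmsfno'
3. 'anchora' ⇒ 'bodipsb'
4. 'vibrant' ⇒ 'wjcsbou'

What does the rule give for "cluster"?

dmvtufs

Rule — shift every letter 1 place forward in the alphabet (wrapping around).
For "cluster" the result is "dmvtufs".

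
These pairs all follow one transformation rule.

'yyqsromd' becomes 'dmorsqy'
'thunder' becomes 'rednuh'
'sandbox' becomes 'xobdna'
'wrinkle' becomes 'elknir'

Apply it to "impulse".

eslupm

The pattern: delete the first character, then reverse the string.
For "impulse", step one produces "mpulse"; step two turns that into "eslupm".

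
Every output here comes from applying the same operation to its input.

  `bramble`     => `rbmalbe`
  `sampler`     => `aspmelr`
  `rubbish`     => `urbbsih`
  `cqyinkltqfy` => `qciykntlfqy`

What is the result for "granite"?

The rule is to swap each adjacent pair of characters (1↔2, 3↔4, ...).
On "granite" that produces "rgnatie".

rgnatie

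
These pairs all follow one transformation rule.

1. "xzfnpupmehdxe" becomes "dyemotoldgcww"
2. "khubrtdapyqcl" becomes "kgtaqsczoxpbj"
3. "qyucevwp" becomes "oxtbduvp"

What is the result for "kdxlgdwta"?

zcwkfcvsj

What's happening: swap the first and last characters, then shift every letter 1 place backward in the alphabet (wrapping around).
Working it through for "kdxlgdwta": intermediate "adxlgdwtk", final "zcwkfcvsj".
(Check on "xzfnpupmehdxe": → "ezfnpupmehdxx" → "dyemotoldgcww" ✓)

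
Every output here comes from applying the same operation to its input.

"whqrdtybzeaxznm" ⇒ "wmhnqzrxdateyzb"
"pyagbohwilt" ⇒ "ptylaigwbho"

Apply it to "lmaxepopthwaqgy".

lymgaqxaewphotp

Rule — take characters alternately from the front and the back (1st, last, 2nd, 2nd-last, ...).
"lmaxepopthwaqgy" → "lymgaqxaewphotp".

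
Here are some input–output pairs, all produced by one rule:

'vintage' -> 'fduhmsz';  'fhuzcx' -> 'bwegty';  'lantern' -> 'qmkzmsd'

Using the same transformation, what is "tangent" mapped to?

In each case the input is transformed by: move the last 2 characters to the front (rotate right by 2), then shift every letter 1 place backward in the alphabet (wrapping around).
So "tangent" becomes "msszmfd".

msszmfd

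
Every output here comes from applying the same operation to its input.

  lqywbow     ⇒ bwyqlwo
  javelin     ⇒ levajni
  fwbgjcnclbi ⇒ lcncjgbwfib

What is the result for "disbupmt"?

pubsidtm

Each output is the input with this applied: reverse the string, then move the first 2 characters to the end (rotate left by 2).
On "disbupmt" that produces "pubsidtm".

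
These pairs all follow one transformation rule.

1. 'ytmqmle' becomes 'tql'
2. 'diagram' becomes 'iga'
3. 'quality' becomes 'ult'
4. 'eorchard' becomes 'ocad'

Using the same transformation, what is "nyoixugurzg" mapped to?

In each case the input is transformed by: keep every other character starting from the second (positions 2nd, 4th, 6th, ...).
Applying that to "nyoixugurzg" gives "yiuuz".

yiuuz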